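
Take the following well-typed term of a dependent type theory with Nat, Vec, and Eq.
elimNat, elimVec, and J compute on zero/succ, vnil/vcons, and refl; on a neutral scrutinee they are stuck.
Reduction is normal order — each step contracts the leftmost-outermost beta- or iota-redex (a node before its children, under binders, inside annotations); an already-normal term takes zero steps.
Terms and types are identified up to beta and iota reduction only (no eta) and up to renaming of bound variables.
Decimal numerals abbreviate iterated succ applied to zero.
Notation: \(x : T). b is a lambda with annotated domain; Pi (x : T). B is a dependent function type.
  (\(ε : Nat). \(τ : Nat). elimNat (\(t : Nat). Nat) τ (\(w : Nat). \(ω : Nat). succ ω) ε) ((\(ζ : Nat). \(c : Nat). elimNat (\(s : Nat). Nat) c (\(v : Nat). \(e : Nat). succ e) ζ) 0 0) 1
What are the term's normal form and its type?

resulting normal form:
  1
type:
  Nat


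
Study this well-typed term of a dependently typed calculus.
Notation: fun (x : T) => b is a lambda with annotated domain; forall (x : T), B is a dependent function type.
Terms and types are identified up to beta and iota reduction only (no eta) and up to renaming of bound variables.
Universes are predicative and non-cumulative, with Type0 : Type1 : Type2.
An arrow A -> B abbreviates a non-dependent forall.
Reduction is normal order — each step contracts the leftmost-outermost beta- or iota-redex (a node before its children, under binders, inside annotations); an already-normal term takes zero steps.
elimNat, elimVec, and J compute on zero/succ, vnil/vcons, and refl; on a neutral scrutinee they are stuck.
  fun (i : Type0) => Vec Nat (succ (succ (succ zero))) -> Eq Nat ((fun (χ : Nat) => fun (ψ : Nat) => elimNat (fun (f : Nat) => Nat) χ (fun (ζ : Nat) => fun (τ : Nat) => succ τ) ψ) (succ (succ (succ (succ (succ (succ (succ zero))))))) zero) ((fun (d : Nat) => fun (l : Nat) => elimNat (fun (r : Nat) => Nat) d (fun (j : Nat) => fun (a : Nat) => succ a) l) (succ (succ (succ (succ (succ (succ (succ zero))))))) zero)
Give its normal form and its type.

reduced normal form:
  fun (i : Type0) => Vec Nat (succ (succ (succ zero))) -> Eq Nat (succ (succ (succ (succ (succ (succ (succ zero))))))) (succ (succ (succ (succ (succ (succ (succ zero)))))))
inferred type:
  Type0 -> Type0


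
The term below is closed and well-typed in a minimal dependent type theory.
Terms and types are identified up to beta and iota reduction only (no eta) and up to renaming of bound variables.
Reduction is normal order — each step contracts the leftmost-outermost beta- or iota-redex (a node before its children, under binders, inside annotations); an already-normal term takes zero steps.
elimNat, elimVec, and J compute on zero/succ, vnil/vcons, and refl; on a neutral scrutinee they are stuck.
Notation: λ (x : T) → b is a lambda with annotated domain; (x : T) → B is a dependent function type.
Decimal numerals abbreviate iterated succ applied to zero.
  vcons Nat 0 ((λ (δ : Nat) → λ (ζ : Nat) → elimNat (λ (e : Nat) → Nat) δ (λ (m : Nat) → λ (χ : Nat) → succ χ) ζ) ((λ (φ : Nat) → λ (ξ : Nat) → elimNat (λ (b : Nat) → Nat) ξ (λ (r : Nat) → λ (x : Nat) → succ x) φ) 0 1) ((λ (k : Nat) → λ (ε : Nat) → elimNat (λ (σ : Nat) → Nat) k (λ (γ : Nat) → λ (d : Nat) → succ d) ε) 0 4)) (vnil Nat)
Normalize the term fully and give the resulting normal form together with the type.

resulting normal form:
  vcons Nat 0 5 (vnil Nat)
type:
  Vec Nat 1
observation: normalization takes exactly 33 steps under the normal-order strategy.


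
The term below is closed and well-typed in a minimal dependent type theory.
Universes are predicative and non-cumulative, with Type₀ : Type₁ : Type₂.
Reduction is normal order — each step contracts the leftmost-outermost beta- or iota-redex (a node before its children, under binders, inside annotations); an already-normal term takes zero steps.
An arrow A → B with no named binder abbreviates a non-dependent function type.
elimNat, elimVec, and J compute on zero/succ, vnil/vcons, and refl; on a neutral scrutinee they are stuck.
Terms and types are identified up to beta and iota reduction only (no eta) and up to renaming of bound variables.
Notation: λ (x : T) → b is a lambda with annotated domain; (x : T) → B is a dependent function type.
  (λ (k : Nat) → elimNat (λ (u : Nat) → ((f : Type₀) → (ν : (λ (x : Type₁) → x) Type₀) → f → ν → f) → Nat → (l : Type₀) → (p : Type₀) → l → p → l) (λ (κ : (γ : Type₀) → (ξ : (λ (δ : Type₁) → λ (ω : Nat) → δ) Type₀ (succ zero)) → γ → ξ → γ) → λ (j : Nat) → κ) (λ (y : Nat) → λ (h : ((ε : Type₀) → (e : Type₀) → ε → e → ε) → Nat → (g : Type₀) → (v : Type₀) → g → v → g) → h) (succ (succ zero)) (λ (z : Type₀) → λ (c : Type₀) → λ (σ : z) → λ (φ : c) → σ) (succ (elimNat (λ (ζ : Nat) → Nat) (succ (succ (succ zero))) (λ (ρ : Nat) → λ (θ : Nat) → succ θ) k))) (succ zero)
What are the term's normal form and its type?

resulting normal form:
  λ (k : Type₀) → λ (u : Type₀) → λ (f : k) → λ (ν : u) → f
type:
  (k : Type₀) → (u : Type₀) → k → u → k
observation: the first redex contracted is a beta-redex; the normal form is reached in 10 normal-order steps.


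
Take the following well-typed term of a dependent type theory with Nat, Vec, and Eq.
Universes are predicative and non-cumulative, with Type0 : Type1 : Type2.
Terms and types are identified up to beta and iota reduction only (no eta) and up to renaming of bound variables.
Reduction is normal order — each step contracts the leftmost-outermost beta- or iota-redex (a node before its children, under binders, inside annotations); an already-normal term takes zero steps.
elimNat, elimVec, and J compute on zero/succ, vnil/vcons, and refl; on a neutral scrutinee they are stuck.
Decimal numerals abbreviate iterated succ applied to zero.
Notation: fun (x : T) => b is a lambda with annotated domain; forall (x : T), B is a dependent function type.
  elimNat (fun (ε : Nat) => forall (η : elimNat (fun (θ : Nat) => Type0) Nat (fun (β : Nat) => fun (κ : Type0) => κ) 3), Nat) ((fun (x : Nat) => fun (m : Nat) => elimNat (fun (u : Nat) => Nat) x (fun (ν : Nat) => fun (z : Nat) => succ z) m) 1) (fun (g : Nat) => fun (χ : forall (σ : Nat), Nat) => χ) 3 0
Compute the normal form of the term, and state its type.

reduced normal form:
  1
type:
  Nat
observation: reduction starts at an elimNat iota-redex, and 13 normal-order steps reach the normal form.


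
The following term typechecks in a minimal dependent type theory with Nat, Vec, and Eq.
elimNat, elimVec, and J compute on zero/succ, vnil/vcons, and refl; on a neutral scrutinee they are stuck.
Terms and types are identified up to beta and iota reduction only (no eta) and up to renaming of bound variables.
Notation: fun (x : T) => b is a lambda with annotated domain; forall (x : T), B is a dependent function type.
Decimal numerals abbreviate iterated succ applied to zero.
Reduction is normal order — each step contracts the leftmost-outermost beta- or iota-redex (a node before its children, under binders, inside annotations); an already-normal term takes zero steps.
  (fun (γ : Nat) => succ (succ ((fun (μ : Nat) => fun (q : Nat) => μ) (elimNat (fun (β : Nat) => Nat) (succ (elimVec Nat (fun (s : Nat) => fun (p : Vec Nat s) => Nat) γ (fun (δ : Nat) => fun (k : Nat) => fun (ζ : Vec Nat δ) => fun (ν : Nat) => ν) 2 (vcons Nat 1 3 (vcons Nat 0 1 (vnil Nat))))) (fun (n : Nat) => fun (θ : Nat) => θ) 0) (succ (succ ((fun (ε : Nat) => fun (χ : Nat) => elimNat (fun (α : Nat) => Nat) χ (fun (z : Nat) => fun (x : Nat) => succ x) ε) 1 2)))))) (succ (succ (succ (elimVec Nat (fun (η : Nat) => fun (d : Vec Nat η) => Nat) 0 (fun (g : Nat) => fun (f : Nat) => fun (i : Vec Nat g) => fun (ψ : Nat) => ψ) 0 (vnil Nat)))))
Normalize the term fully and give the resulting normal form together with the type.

resulting normal form:
  6
inferred type:
  Nat


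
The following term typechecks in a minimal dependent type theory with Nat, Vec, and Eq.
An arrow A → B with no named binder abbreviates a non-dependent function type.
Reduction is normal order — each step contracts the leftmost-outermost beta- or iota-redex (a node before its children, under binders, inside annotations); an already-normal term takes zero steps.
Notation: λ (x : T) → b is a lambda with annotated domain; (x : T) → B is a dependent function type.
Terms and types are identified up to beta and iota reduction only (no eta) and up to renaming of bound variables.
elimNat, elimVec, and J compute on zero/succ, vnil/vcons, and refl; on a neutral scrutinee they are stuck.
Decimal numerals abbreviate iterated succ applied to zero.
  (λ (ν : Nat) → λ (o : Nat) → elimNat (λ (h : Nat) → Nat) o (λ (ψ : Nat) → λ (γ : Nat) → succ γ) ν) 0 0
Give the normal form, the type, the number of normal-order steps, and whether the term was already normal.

normal form:
  0
inferred type:
  Nat
reduction steps (normal order): 3
already normal: no
first contracted redex: a beta-redex


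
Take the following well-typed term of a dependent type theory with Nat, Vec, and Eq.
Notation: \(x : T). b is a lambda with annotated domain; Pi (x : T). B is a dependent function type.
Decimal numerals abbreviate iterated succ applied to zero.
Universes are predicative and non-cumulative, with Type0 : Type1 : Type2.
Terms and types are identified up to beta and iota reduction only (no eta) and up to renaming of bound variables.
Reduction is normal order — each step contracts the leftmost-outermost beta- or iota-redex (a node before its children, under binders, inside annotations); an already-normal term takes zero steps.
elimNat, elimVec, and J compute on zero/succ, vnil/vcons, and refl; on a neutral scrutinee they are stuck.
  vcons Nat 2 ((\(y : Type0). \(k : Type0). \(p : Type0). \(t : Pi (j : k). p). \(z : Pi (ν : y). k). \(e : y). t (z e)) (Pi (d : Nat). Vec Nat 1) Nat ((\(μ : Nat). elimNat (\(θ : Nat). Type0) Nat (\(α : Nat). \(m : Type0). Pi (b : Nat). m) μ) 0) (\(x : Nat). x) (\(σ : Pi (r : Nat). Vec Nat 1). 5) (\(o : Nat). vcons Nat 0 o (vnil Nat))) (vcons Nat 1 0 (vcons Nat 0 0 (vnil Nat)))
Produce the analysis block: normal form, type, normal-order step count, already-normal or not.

reduced normal form:
  vcons Nat 2 5 (vcons Nat 1 0 (vcons Nat 0 0 (vnil Nat)))
the term's type:
  Vec Nat 3
normal-order step count: 8
started in normal form: no
first redex: a beta-redex


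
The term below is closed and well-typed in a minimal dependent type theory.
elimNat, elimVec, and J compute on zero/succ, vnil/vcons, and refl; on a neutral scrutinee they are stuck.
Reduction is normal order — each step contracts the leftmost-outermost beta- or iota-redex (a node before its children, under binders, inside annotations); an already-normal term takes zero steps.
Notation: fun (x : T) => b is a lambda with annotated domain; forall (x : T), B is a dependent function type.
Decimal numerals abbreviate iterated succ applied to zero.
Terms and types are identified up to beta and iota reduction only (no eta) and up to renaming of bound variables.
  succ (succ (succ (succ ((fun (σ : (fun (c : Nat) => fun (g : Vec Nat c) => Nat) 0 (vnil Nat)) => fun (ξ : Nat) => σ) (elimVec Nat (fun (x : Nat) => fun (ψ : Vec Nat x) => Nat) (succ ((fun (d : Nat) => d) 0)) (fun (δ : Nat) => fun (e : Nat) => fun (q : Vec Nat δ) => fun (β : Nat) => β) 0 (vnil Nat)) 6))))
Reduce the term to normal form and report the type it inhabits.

normal form:
  5
type:
  Nat
observation: the first redex contracted is a beta-redex; the normal form is reached in 4 normal-order steps.


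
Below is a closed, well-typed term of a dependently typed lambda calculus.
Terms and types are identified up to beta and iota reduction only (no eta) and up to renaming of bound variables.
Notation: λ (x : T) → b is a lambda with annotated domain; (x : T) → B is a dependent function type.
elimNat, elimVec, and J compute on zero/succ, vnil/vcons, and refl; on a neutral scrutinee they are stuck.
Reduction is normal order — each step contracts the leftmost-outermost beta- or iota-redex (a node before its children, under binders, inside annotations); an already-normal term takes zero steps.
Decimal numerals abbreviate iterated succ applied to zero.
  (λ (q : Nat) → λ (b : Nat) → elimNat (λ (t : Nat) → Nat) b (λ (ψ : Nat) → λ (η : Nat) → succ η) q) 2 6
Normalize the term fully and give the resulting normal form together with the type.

normal form:
  8
type:
  Nat


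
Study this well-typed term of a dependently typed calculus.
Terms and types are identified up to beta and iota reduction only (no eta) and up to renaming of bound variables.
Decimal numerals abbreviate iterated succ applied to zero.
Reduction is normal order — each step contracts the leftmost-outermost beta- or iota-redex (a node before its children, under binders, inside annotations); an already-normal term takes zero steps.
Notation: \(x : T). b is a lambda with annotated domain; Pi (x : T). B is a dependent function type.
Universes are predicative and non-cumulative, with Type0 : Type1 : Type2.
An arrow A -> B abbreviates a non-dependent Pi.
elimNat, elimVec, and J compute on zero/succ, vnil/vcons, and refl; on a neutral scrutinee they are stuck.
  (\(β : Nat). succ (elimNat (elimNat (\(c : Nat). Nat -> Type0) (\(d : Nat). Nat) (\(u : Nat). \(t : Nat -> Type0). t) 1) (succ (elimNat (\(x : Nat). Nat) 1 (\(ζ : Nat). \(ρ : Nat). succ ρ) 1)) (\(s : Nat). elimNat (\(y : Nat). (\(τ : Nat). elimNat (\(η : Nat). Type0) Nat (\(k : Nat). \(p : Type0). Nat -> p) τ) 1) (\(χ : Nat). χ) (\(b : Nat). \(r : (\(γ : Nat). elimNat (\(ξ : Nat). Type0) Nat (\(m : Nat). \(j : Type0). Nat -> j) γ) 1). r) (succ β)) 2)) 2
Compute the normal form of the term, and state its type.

reduced normal form:
  4
inferred type:
  Nat
observation: the term reaches its normal form after 32 normal-order steps.


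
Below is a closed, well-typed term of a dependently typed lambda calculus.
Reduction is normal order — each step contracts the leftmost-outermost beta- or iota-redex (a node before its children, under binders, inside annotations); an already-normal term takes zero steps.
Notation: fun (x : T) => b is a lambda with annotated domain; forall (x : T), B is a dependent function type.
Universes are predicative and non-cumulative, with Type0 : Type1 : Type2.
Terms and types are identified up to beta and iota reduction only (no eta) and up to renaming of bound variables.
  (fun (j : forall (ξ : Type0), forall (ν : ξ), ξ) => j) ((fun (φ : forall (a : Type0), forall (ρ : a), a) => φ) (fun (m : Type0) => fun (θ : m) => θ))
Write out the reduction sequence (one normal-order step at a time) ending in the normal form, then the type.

normal-order reduction sequence:
  (fun (j : forall (ξ : Type0), forall (ν : ξ), ξ) => j) ((fun (φ : forall (a : Type0), forall (ρ : a), a) => φ) (fun (m : Type0) => fun (θ : m) => θ))
  ~> (fun (j : forall (ξ : Type0), forall (ν : ξ), ξ) => j) (fun (φ : Type0) => fun (a : φ) => a)
  ~> fun (j : Type0) => fun (ξ : j) => ξ
inferred type:
  forall (j : Type0), forall (ξ : j), j


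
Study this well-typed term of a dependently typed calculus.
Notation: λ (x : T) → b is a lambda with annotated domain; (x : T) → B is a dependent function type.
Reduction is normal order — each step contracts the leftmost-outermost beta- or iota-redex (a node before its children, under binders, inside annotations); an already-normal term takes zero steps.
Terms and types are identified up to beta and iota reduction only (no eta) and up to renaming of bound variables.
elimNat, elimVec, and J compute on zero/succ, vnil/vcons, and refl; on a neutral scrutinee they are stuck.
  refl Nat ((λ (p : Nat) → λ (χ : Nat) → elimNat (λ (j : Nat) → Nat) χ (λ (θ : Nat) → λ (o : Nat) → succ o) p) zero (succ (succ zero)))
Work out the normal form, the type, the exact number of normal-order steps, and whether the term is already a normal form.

resulting normal form:
  refl Nat (succ (succ zero))
type:
  Eq Nat (succ (succ zero)) (succ (succ zero))
reduction steps (normal order): 3
started in normal form: no
first redex: a beta-redex


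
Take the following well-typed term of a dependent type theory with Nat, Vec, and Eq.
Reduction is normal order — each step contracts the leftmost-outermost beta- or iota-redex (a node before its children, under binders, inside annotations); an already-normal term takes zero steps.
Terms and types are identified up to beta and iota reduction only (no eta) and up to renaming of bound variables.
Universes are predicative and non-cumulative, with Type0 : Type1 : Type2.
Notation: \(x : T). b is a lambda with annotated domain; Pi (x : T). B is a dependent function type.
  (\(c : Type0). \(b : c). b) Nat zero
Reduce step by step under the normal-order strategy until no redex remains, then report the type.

normal-order reduction:
  (\(c : Type0). \(b : c). b) Nat zero
  ~> (\(c : Nat). c) zero
  ~> zero
type:
  Nat


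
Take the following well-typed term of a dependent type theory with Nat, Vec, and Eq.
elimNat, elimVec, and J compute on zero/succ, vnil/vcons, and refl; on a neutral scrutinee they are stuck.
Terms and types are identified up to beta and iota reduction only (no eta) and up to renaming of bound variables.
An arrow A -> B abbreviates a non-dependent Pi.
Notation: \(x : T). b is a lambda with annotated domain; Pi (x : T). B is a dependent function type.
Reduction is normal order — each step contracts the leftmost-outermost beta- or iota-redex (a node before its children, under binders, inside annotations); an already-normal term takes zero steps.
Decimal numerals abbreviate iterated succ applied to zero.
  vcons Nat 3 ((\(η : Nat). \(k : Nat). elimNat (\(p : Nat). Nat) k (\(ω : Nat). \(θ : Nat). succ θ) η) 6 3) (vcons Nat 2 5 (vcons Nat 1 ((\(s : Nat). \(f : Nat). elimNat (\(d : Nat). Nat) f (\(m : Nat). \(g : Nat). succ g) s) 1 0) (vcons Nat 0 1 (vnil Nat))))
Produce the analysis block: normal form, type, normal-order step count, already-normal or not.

normal form:
  vcons Nat 3 9 (vcons Nat 2 5 (vcons Nat 1 1 (vcons Nat 0 1 (vnil Nat))))
the term's type:
  Vec Nat 4
reduction steps (normal order): 27
started in normal form: no
first redex: a beta-redex


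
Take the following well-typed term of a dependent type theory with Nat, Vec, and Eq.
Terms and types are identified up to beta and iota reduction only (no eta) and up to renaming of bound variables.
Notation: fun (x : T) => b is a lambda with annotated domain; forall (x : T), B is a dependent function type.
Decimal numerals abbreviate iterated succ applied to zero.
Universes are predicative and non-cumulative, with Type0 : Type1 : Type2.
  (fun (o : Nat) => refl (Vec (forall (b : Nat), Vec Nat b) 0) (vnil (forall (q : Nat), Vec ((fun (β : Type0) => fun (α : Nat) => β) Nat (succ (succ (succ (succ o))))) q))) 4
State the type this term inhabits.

the term's type:
  Eq (Vec (forall (o : Nat), Vec Nat o) 0) (vnil (forall (b : Nat), Vec Nat b)) (vnil (forall (q : Nat), Vec Nat q))


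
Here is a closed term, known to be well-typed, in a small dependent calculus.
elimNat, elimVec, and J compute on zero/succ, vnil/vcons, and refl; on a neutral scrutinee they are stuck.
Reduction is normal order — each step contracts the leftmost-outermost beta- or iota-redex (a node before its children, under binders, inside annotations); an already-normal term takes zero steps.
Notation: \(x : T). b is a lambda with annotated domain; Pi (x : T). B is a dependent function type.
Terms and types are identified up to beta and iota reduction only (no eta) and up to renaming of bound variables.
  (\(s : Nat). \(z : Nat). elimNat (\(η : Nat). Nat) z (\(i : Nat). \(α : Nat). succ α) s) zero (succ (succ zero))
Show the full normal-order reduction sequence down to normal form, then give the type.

normal-order reduction:
  (\(s : Nat). \(z : Nat). elimNat (\(η : Nat). Nat) z (\(i : Nat). \(α : Nat). succ α) s) zero (succ (succ zero))
  ~> (\(s : Nat). elimNat (\(z : Nat). Nat) s (\(η : Nat). \(i : Nat). succ i) zero) (succ (succ zero))
  ~> elimNat (\(s : Nat). Nat) (succ (succ zero)) (\(z : Nat). \(η : Nat). succ η) zero
  ~> succ (succ zero)
type:
  Nat


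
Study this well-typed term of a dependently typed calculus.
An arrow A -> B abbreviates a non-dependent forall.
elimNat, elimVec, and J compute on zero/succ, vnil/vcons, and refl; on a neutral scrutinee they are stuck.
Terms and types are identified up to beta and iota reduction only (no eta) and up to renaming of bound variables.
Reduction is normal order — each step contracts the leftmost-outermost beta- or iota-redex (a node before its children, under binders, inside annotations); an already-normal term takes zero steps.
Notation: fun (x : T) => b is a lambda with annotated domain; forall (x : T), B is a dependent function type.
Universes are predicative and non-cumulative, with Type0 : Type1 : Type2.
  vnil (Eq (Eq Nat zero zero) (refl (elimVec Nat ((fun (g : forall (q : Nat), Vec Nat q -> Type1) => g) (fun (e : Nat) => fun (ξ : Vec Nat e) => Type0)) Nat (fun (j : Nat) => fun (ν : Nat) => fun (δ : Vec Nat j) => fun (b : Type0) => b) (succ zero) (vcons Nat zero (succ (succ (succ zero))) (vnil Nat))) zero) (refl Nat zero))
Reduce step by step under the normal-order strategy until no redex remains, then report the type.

reduction (normal order):
  vnil (Eq (Eq Nat zero zero) (refl (elimVec Nat ((fun (g : forall (q : Nat), Vec Nat q -> Type1) => g) (fun (e : Nat) => fun (ξ : Vec Nat e) => Type0)) Nat (fun (j : Nat) => fun (ν : Nat) => fun (δ : Vec Nat j) => fun (b : Type0) => b) (succ zero) (vcons Nat zero (succ (succ (succ zero))) (vnil Nat))) zero) (refl Nat zero))
  ~> vnil (Eq (Eq Nat zero zero) (refl ((fun (g : Nat) => fun (q : Nat) => fun (e : Vec Nat g) => fun (ξ : Type0) => ξ) zero (succ (succ (succ zero))) (vnil Nat) (elimVec Nat ((fun (j : forall (ν : Nat), Vec Nat ν -> Type1) => j) (fun (δ : Nat) => fun (b : Vec Nat δ) => Type0)) Nat (fun (σ : Nat) => fun (o : Nat) => fun (τ : Vec Nat σ) => fun (β : Type0) => β) zero (vnil Nat))) zero) (refl Nat zero))
  ~> vnil (Eq (Eq Nat zero zero) (refl ((fun (g : Nat) => fun (q : Vec Nat zero) => fun (e : Type0) => e) (succ (succ (succ zero))) (vnil Nat) (elimVec Nat ((fun (ξ : forall (j : Nat), Vec Nat j -> Type1) => ξ) (fun (ν : Nat) => fun (δ : Vec Nat ν) => Type0)) Nat (fun (b : Nat) => fun (σ : Nat) => fun (o : Vec Nat b) => fun (τ : Type0) => τ) zero (vnil Nat))) zero) (refl Nat zero))
  ~> vnil (Eq (Eq Nat zero zero) (refl ((fun (g : Vec Nat zero) => fun (q : Type0) => q) (vnil Nat) (elimVec Nat ((fun (e : forall (ξ : Nat), Vec Nat ξ -> Type1) => e) (fun (j : Nat) => fun (ν : Vec Nat j) => Type0)) Nat (fun (δ : Nat) => fun (b : Nat) => fun (σ : Vec Nat δ) => fun (o : Type0) => o) zero (vnil Nat))) zero) (refl Nat zero))
  ~> vnil (Eq (Eq Nat zero zero) (refl ((fun (g : Type0) => g) (elimVec Nat ((fun (q : forall (e : Nat), Vec Nat e -> Type1) => q) (fun (ξ : Nat) => fun (j : Vec Nat ξ) => Type0)) Nat (fun (ν : Nat) => fun (δ : Nat) => fun (b : Vec Nat ν) => fun (σ : Type0) => σ) zero (vnil Nat))) zero) (refl Nat zero))
  ~> vnil (Eq (Eq Nat zero zero) (refl (elimVec Nat ((fun (g : forall (q : Nat), Vec Nat q -> Type1) => g) (fun (e : Nat) => fun (ξ : Vec Nat e) => Type0)) Nat (fun (j : Nat) => fun (ν : Nat) => fun (δ : Vec Nat j) => fun (b : Type0) => b) zero (vnil Nat)) zero) (refl Nat zero))
  ~> vnil (Eq (Eq Nat zero zero) (refl Nat zero) (refl Nat zero))
inferred type:
  Vec (Eq (Eq Nat zero zero) (refl Nat zero) (refl Nat zero)) zero


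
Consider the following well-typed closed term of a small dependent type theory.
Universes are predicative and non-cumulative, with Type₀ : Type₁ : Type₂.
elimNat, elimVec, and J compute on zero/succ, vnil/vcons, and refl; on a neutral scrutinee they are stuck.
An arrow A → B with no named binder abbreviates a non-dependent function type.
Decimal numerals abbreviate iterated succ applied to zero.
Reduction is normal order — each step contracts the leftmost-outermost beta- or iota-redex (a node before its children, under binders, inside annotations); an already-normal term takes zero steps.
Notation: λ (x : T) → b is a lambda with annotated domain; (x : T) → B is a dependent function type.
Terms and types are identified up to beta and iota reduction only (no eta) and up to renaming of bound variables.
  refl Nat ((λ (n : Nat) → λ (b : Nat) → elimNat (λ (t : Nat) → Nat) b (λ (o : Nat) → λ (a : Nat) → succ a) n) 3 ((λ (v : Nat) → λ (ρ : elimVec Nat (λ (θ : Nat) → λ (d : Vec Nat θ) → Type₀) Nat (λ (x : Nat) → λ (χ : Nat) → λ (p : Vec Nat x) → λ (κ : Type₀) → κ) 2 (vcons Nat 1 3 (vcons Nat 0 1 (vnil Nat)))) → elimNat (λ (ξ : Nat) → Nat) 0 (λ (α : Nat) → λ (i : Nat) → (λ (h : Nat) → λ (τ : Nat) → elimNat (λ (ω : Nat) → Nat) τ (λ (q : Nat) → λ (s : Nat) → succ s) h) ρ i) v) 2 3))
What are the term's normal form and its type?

reduced normal form:
  refl Nat 9
the term's type:
  Eq Nat 9 9
observation: 45 normal-order steps normalize the term, beginning with a beta-redex.


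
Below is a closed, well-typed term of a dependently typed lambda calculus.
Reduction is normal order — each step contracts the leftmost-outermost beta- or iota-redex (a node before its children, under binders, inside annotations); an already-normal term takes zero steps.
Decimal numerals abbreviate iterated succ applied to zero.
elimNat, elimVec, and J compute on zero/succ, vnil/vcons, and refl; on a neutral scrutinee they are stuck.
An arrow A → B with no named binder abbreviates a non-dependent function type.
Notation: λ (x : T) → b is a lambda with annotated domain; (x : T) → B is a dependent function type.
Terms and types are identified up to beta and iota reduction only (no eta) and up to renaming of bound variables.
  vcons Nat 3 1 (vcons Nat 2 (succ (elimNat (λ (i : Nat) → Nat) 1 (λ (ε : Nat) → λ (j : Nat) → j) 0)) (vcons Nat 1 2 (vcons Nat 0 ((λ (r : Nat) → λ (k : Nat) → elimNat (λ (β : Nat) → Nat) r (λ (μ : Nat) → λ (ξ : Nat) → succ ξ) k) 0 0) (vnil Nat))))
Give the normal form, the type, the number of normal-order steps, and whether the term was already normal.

reduced normal form:
  vcons Nat 3 1 (vcons Nat 2 2 (vcons Nat 1 2 (vcons Nat 0 0 (vnil Nat))))
the term's type:
  Vec Nat 4
steps to reach normal form (normal order): 4
already normal: no
first redex: an elimNat iota-redex


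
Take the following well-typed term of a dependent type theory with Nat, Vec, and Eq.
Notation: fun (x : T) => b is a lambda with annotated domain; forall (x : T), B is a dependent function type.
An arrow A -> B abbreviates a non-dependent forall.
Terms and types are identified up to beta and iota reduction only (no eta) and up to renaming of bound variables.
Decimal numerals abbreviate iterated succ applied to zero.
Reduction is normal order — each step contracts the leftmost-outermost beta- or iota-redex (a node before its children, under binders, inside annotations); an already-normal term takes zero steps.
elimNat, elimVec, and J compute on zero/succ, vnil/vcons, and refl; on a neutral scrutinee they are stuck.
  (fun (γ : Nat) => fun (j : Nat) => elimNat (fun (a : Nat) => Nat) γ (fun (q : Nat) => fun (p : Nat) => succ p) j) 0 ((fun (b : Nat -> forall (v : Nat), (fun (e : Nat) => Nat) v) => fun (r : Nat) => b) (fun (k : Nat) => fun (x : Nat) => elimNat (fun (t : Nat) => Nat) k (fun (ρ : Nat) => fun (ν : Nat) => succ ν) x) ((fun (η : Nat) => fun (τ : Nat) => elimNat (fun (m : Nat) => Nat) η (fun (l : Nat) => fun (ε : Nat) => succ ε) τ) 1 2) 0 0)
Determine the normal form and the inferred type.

reduced normal form:
  0
inferred type:
  Nat
observation: the first redex contracted is a beta-redex; the normal form is reached in 8 normal-order steps.


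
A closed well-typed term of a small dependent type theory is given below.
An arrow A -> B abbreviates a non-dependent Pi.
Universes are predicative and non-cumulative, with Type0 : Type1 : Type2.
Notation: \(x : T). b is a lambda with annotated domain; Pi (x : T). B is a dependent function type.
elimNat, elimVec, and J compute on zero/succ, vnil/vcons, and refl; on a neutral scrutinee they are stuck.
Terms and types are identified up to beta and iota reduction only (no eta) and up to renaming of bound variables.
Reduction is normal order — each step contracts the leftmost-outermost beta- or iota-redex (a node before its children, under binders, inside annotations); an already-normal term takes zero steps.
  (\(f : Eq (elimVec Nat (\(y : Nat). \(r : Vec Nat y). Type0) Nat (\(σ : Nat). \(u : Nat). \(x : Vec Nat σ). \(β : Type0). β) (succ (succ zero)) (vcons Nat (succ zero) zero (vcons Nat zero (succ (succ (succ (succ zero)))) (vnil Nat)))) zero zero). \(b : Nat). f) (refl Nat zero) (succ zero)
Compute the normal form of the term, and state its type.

normal form:
  refl Nat zero
inferred type:
  Eq Nat zero zero
observation: the leftmost-outermost redex is a beta-redex, and normalization takes 2 steps.


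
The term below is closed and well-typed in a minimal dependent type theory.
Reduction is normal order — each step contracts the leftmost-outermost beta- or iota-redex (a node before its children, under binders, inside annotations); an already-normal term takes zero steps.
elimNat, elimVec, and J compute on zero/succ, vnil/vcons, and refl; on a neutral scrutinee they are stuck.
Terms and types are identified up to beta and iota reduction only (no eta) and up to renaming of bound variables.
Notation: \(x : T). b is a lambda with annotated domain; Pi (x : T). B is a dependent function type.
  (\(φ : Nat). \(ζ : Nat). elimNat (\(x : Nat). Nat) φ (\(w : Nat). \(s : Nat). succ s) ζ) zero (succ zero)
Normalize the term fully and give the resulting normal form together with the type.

resulting normal form:
  succ zero
type:
  Nat


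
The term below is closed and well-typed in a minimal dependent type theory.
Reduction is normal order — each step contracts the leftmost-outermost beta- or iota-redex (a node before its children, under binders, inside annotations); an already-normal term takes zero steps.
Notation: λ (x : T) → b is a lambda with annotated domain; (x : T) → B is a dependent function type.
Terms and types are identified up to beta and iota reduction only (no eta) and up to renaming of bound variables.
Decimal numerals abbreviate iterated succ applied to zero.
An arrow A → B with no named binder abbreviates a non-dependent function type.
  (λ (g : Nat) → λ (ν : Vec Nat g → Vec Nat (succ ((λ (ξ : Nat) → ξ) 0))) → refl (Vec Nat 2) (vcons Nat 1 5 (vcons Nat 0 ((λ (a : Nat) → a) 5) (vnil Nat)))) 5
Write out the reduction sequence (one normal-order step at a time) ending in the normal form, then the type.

reduction (normal order):
  (λ (g : Nat) → λ (ν : Vec Nat g → Vec Nat (succ ((λ (ξ : Nat) → ξ) 0))) → refl (Vec Nat 2) (vcons Nat 1 5 (vcons Nat 0 ((λ (a : Nat) → a) 5) (vnil Nat)))) 5
  ~> λ (g : Vec Nat 5 → Vec Nat (succ ((λ (ν : Nat) → ν) 0))) → refl (Vec Nat 2) (vcons Nat 1 5 (vcons Nat 0 ((λ (ξ : Nat) → ξ) 5) (vnil Nat)))
  ~> λ (g : Vec Nat 5 → Vec Nat 1) → refl (Vec Nat 2) (vcons Nat 1 5 (vcons Nat 0 ((λ (ν : Nat) → ν) 5) (vnil Nat)))
  ~> λ (g : Vec Nat 5 → Vec Nat 1) → refl (Vec Nat 2) (vcons Nat 1 5 (vcons Nat 0 5 (vnil Nat)))
the term's type:
  (Vec Nat 5 → Vec Nat 1) → Eq (Vec Nat 2) (vcons Nat 1 5 (vcons Nat 0 5 (vnil Nat))) (vcons Nat 1 5 (vcons Nat 0 5 (vnil Nat)))


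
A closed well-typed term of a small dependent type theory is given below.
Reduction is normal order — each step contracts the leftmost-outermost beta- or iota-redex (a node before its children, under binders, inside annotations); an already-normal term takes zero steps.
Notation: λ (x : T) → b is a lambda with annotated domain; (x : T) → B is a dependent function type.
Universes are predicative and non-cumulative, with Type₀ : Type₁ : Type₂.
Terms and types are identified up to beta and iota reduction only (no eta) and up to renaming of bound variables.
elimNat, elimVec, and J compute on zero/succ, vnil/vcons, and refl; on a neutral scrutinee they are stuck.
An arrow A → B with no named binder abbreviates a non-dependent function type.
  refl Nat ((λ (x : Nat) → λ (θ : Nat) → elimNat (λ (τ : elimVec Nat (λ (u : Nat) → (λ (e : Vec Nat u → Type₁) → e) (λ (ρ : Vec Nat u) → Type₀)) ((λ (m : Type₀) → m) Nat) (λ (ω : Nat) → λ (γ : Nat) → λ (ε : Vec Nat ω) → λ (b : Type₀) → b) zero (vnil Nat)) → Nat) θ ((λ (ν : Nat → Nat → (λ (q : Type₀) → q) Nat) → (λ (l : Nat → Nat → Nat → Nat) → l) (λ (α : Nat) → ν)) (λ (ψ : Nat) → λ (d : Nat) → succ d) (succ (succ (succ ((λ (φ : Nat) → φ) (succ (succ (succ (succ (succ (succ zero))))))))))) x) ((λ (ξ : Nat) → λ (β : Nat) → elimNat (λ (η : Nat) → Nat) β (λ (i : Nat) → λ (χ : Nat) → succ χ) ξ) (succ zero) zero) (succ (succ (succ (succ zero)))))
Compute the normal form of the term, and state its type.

resulting normal form:
  refl Nat (succ (succ (succ (succ (succ zero)))))
the term's type:
  Eq Nat (succ (succ (succ (succ (succ zero))))) (succ (succ (succ (succ (succ zero)))))


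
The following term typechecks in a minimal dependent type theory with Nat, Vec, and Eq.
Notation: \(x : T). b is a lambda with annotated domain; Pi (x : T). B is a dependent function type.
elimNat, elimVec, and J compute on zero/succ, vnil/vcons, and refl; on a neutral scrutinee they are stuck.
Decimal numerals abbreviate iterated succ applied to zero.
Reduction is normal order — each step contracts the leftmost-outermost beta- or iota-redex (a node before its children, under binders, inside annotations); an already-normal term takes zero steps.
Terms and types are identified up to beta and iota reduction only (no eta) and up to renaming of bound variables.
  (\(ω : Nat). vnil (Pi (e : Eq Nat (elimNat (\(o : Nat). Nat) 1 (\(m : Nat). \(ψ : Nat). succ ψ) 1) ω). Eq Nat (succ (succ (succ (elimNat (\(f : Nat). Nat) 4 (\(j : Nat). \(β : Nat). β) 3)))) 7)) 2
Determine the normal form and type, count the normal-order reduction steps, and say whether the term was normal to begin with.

normal form:
  vnil (Pi (ω : Eq Nat 2 2). Eq Nat 7 7)
inferred type:
  Vec (Pi (ω : Eq Nat 2 2). Eq Nat 7 7) 0
reduction steps (normal order): 15
term was already normal: no
first redex: a beta-redex


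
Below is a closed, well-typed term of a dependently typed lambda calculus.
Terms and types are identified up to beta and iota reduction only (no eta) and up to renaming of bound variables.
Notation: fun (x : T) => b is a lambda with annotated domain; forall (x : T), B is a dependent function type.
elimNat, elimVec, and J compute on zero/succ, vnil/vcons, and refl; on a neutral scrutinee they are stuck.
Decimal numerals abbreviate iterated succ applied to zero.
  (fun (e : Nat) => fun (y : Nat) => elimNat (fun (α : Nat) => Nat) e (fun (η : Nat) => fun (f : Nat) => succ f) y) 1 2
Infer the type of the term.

inferred type:
  Nat


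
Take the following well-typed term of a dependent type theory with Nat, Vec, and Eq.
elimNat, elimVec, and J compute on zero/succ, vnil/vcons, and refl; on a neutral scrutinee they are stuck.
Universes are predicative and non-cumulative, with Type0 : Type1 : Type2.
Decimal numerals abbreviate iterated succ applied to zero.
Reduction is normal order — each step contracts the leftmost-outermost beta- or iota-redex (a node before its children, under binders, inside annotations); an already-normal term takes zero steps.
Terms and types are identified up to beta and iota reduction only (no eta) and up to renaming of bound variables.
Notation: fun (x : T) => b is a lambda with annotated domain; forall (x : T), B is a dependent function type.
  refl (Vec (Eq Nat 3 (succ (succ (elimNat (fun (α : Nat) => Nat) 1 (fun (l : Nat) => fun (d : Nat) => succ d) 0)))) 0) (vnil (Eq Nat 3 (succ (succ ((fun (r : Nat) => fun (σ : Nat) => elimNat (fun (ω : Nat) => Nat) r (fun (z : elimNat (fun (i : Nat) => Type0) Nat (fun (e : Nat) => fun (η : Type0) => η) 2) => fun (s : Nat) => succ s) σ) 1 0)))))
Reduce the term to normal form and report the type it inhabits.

normal form:
  refl (Vec (Eq Nat 3 3) 0) (vnil (Eq Nat 3 3))
the term's type:
  Eq (Vec (Eq Nat 3 3) 0) (vnil (Eq Nat 3 3)) (vnil (Eq Nat 3 3))


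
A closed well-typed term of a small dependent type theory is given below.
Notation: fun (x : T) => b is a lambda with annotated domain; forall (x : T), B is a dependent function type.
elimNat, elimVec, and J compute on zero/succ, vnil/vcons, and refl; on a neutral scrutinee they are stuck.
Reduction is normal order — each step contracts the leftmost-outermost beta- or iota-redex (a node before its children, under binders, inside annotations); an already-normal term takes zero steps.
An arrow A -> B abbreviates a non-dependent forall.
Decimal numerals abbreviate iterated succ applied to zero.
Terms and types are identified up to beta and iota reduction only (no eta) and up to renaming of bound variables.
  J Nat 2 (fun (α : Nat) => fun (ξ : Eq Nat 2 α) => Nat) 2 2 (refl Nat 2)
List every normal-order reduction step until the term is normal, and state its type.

normal-order reduction:
  J Nat 2 (fun (α : Nat) => fun (ξ : Eq Nat 2 α) => Nat) 2 2 (refl Nat 2)
  ~> 2
inferred type:
  Nat


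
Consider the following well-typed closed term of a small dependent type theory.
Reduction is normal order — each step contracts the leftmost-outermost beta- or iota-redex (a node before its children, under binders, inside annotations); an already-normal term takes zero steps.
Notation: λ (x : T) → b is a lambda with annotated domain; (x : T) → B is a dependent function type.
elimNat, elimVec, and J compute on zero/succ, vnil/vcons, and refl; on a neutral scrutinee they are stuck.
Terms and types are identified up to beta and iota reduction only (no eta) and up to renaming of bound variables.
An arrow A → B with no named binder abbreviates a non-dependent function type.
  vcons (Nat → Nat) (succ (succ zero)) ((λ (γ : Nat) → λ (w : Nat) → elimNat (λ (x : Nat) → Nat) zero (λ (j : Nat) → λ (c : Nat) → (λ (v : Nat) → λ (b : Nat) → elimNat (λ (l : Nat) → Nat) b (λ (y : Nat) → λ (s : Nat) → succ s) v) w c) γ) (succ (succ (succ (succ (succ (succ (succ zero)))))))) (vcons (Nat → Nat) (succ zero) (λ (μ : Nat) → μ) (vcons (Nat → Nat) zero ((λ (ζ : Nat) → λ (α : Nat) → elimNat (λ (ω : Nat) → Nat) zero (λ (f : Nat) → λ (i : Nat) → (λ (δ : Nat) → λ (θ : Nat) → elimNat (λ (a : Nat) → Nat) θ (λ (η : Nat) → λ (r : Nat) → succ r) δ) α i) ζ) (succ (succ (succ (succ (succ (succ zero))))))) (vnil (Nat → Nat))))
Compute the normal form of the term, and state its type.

reduced normal form:
  vcons (Nat → Nat) (succ (succ zero)) (λ (γ : Nat) → elimNat (λ (w : Nat) → Nat) (elimNat (λ (x : Nat) → Nat) (elimNat (λ (j : Nat) → Nat) (elimNat (λ (c : Nat) → Nat) (elimNat (λ (v : Nat) → Nat) (elimNat (λ (b : Nat) → Nat) (elimNat (λ (l : Nat) → Nat) zero (λ (y : Nat) → λ (s : Nat) → succ s) γ) (λ (μ : Nat) → λ (ζ : Nat) → succ ζ) γ) (λ (α : Nat) → λ (ω : Nat) → succ ω) γ) (λ (f : Nat) → λ (i : Nat) → succ i) γ) (λ (δ : Nat) → λ (θ : Nat) → succ θ) γ) (λ (a : Nat) → λ (η : Nat) → succ η) γ) (λ (r : Nat) → λ (o : Nat) → succ o) γ) (vcons (Nat → Nat) (succ zero) (λ (σ : Nat) → σ) (vcons (Nat → Nat) zero (λ (ξ : Nat) → elimNat (λ (t : Nat) → Nat) (elimNat (λ (ρ : Nat) → Nat) (elimNat (λ (h : Nat) → Nat) (elimNat (λ (ν : Nat) → Nat) (elimNat (λ (ψ : Nat) → Nat) (elimNat (λ (p : Nat) → Nat) zero (λ (χ : Nat) → λ (e : Nat) → succ e) ξ) (λ (d : Nat) → λ (u : Nat) → succ u) ξ) (λ (φ : Nat) → λ (κ : Nat) → succ κ) ξ) (λ (n : Nat) → λ (τ : Nat) → succ τ) ξ) (λ (z : Nat) → λ (g : Nat) → succ g) ξ) (λ (q : Nat) → λ (β : Nat) → succ β) ξ) (vnil (Nat → Nat))))
type:
  Vec (Nat → Nat) (succ (succ (succ zero)))
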